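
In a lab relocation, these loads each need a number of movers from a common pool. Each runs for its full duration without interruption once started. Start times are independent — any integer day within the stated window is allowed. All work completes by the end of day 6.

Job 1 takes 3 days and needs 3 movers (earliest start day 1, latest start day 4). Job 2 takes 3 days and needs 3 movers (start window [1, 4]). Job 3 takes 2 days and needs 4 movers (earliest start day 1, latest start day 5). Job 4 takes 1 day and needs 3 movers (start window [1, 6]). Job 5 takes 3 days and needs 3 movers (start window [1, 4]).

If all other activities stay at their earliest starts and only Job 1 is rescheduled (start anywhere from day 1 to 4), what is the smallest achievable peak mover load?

13

Job 1@1: d1:16  d2:13  d3:9  d4:0  d5:0  d6:0 → peak 16
Job 1@2: d1:13  d2:13  d3:9  d4:3  d5:0  d6:0 → peak 13
Job 1@3: d1:13  d2:10  d3:9  d4:3  d5:3  d6:0 → peak 13
Job 1@4: d1:13  d2:10  d3:6  d4:3  d5:3  d6:3 → peak 13
Best is Job 1@2, peak 13.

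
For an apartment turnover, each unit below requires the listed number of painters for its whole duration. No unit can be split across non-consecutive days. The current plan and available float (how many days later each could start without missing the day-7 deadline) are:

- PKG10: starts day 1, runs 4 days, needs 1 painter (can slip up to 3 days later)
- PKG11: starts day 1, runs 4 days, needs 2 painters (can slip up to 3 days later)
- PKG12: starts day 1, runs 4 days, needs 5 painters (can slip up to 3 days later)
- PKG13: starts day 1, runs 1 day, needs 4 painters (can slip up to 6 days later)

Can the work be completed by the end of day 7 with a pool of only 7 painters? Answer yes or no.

The minimum achievable peak is 8; 7 < 8, so no feasible schedule stays within the cap.

no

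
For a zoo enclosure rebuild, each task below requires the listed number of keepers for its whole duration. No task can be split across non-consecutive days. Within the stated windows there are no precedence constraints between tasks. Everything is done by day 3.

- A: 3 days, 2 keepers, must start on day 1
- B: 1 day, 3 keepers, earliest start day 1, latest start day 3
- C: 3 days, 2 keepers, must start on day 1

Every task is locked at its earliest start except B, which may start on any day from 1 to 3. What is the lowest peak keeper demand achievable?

B@1: d1:7  d2:4  d3:4 → peak 7
B@2: d1:4  d2:7  d3:4 → peak 7
B@3: d1:4  d2:4  d3:7 → peak 7
Best is B@1, peak 7.

7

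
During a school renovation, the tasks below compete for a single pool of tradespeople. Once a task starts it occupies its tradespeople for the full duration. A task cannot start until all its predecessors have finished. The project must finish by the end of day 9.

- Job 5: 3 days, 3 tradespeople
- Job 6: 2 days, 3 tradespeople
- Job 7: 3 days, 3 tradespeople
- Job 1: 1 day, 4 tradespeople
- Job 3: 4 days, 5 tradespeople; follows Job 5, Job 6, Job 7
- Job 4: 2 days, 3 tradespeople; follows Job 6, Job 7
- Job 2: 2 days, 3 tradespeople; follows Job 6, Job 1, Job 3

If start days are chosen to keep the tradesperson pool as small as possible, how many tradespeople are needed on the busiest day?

Early-start (Job 5@1, Job 6@1, Job 7@1, Job 1@1, Job 3@4, Job 4@4, Job 2@8) gives peak 13: d1:13  d2:9  d3:6  d4:8  d5:8  d6:5  d7:5  d8:3  d9:3.
Shift Job 1→4, Job 4→5.
Schedule Job 5@1, Job 6@1, Job 7@1, Job 1@4, Job 3@4, Job 4@5, Job 2@8: d1:9  d2:9  d3:6  d4:9  d5:8  d6:8  d7:5  d8:3  d9:3 — peak 9.

9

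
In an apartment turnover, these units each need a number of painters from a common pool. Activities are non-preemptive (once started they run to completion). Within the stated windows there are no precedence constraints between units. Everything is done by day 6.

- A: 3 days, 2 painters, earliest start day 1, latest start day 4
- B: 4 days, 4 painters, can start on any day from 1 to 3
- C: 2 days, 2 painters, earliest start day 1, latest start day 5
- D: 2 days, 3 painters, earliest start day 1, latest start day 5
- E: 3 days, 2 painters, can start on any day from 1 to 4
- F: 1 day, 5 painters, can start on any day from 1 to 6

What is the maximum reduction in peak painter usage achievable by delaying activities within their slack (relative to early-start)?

Early-start peak: d1:18  d2:13  d3:8  d4:4  d5:0  d6:0 ⇒ 18.
Leveled (A@1, B@1, C@1, D@5, E@3, F@6): d1:8  d2:8  d3:8  d4:6  d5:5  d6:8 ⇒ 8.
Reduction 18 − 8 = 10.

10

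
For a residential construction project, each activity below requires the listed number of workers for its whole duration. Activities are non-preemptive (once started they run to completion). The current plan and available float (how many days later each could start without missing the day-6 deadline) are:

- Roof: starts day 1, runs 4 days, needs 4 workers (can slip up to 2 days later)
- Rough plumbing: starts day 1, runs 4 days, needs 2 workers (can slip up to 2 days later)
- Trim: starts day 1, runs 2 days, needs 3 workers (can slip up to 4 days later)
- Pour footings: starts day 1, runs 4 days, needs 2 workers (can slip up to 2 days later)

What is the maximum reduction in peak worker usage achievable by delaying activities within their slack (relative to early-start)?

Early-start peak: d1:11  d2:11  d3:8  d4:8  d5:0  d6:0 ⇒ 11.
Leveled (Roof@1, Rough plumbing@1, Trim@5, Pour footings@1): d1:8  d2:8  d3:8  d4:8  d5:3  d6:3 ⇒ 8.
Reduction 11 − 8 = 3.

3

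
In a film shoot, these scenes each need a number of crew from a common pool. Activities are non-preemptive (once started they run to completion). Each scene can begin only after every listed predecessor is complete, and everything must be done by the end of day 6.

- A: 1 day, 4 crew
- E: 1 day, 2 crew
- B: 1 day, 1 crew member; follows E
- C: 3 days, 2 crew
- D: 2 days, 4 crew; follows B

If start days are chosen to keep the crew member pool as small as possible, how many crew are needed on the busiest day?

Early-start (A@1, E@1, B@2, C@1, D@3) gives peak 8: d1:8  d2:3  d3:6  d4:4  d5:0  d6:0.
Shift E→2, B→3, C→2, D→5.
Schedule A@1, E@2, B@3, C@2, D@5: d1:4  d2:4  d3:3  d4:2  d5:4  d6:4 — peak 4.
Total crew member-days = 21 over 6 days ⇒ peak ≥ ⌈21/6⌉ = 4, so 4 is optimal.

4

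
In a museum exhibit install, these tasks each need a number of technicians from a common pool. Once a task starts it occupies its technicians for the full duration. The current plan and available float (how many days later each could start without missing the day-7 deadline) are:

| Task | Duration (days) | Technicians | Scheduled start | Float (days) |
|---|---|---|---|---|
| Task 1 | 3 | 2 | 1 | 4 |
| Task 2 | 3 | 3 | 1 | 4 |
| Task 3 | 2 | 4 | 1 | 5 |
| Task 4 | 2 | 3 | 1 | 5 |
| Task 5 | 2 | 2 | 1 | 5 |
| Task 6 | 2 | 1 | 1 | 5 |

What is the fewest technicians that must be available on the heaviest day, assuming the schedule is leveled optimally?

5

Early-start (Task 1@1, Task 2@1, Task 3@1, Task 4@1, Task 5@1, Task 6@1) gives peak 15: d1:15  d2:15  d3:5  d4:0  d5:0  d6:0  d7:0.
Shift Task 3→4, Task 4→6, Task 5→6, Task 6→4.
Schedule Task 1@1, Task 2@1, Task 3@4, Task 4@6, Task 5@6, Task 6@4: d1:5  d2:5  d3:5  d4:5  d5:5  d6:5  d7:5 — peak 5.
Total technician-days = 35 over 7 days ⇒ peak ≥ ⌈35/7⌉ = 5, so 5 is optimal.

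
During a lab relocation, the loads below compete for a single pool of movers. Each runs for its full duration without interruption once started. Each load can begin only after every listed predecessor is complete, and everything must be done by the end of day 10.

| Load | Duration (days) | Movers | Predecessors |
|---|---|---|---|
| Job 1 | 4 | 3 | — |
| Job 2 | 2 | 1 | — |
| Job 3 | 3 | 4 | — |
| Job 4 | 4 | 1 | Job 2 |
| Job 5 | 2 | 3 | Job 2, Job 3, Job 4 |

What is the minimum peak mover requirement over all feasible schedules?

5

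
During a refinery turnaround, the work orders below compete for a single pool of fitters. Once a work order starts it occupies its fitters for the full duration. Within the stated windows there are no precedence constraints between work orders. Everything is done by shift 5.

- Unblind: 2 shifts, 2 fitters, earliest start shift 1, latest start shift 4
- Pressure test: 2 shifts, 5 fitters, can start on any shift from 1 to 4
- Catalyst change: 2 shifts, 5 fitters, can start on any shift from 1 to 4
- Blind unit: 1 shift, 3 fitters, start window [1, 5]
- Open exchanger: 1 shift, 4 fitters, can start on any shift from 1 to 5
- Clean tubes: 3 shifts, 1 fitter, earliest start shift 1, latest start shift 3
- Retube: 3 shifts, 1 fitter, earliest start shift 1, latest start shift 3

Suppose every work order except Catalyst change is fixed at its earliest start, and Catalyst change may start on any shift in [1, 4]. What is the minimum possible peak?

16

Catalyst change@1: s1:21  s2:14  s3:2  s4:0  s5:0 → peak 21
Catalyst change@2: s1:16  s2:14  s3:7  s4:0  s5:0 → peak 16
Catalyst change@3: s1:16  s2:9  s3:7  s4:5  s5:0 → peak 16
Catalyst change@4: s1:16  s2:9  s3:2  s4:5  s5:5 → peak 16
Best is Catalyst change@2, peak 16.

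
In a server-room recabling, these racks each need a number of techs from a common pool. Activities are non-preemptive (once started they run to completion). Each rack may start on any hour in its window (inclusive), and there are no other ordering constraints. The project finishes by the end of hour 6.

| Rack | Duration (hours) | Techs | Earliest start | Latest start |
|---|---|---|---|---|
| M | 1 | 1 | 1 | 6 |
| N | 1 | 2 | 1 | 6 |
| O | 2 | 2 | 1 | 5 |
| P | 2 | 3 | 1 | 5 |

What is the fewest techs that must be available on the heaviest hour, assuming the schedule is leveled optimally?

3

Early-start (M@1, N@1, O@1, P@1) gives peak 8: h1:8  h2:5  h3:0  h4:0  h5:0  h6:0.
Shift O→2, P→4.
Schedule M@1, N@1, O@2, P@4: h1:3  h2:2  h3:2  h4:3  h5:3  h6:0 — peak 3.
Total tech-hours = 13 over 6 hours ⇒ peak ≥ ⌈13/6⌉ = 3, so 3 is optimal.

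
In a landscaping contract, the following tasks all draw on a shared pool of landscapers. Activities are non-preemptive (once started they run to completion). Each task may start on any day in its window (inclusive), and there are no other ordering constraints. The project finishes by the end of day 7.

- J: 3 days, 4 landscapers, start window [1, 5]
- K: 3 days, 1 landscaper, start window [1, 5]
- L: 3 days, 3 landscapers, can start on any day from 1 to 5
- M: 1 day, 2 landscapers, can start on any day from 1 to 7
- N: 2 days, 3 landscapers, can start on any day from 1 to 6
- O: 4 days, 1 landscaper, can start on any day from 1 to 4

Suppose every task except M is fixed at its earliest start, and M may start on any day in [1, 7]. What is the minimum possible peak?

M@1: d1:14  d2:12  d3:9  d4:1  d5:0  d6:0  d7:0 → peak 14
M@2: d1:12  d2:14  d3:9  d4:1  d5:0  d6:0  d7:0 → peak 14
M@3: d1:12  d2:12  d3:11  d4:1  d5:0  d6:0  d7:0 → peak 12
M@4: d1:12  d2:12  d3:9  d4:3  d5:0  d6:0  d7:0 → peak 12
M@5: d1:12  d2:12  d3:9  d4:1  d5:2  d6:0  d7:0 → peak 12
M@6: d1:12  d2:12  d3:9  d4:1  d5:0  d6:2  d7:0 → peak 12
M@7: d1:12  d2:12  d3:9  d4:1  d5:0  d6:0  d7:2 → peak 12
Best is M@3, peak 12.

12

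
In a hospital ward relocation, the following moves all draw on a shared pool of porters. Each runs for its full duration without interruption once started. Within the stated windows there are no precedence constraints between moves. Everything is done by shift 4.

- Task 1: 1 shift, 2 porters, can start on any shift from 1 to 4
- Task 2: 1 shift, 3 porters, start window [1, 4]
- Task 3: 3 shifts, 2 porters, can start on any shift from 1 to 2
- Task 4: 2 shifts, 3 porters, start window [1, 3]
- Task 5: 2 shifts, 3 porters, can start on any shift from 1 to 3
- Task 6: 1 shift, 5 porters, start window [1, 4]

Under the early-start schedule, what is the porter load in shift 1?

18

At early start, shift 1 has: Task 1, Task 2, Task 3, Task 4, Task 5, Task 6.
Demand: 2 + 3 + 2 + 3 + 3 + 5 = 18.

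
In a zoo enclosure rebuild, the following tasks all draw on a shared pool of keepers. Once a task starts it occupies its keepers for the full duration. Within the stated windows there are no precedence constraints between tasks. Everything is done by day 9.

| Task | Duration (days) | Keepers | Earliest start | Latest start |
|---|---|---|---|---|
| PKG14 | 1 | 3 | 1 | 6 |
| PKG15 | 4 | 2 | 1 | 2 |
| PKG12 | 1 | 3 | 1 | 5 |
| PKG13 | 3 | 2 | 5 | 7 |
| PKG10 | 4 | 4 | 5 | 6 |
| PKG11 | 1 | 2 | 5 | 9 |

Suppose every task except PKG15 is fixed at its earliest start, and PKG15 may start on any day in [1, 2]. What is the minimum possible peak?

PKG15@1: d1:8  d2:2  d3:2  d4:2  d5:8  d6:6  d7:6  d8:4  d9:0 → peak 8
PKG15@2: d1:6  d2:2  d3:2  d4:2  d5:10  d6:6  d7:6  d8:4  d9:0 → peak 10
Best is PKG15@1, peak 8.

8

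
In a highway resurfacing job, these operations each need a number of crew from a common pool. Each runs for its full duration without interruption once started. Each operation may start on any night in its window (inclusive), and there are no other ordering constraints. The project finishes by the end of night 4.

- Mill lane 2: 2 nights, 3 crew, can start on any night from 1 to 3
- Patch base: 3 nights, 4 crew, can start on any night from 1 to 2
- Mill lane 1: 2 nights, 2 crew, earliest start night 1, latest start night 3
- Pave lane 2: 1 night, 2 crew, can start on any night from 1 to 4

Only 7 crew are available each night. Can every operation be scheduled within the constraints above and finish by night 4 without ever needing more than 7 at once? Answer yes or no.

yes

Schedule Mill lane 2@1, Patch base@1, Mill lane 1@3, Pave lane 2@4: n1:7  n2:7  n3:6  n4:4 — peak 7 ≤ 7.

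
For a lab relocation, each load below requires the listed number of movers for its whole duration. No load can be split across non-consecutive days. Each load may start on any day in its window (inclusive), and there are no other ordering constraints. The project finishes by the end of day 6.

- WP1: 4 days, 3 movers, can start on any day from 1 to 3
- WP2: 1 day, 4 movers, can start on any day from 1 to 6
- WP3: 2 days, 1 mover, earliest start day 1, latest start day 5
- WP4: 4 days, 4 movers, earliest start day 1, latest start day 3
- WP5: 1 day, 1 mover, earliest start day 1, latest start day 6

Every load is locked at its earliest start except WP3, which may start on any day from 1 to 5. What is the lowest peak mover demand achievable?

WP3@1: d1:13  d2:8  d3:7  d4:7  d5:0  d6:0 → peak 13
WP3@2: d1:12  d2:8  d3:8  d4:7  d5:0  d6:0 → peak 12
WP3@3: d1:12  d2:7  d3:8  d4:8  d5:0  d6:0 → peak 12
WP3@4: d1:12  d2:7  d3:7  d4:8  d5:1  d6:0 → peak 12
WP3@5: d1:12  d2:7  d3:7  d4:7  d5:1  d6:1 → peak 12
Best is WP3@2, peak 12.

12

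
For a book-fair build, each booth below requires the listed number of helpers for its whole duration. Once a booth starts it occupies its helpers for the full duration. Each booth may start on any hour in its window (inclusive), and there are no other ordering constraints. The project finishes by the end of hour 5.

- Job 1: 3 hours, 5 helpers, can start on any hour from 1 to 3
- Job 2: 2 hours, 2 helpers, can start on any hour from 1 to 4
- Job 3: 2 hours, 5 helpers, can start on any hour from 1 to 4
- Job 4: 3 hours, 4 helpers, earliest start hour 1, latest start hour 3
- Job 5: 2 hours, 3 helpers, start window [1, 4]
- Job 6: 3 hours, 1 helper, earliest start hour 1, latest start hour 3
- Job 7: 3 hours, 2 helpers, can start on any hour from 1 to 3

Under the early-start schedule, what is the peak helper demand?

Early-start schedule: Job 1@1, Job 2@1, Job 3@1, Job 4@1, Job 5@1, Job 6@1, Job 7@1.
Load per hour: hour 1: 22, hour 2: 22, hour 3: 12, hour 4: 0, hour 5: 0.
Peak is 22.

22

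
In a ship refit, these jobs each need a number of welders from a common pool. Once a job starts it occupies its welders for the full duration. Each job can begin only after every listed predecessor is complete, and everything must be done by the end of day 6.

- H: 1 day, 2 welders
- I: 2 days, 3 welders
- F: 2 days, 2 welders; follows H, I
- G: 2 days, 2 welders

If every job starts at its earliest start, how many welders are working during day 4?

2

At early start, day 4 has: F.
Demand: 2 = 2.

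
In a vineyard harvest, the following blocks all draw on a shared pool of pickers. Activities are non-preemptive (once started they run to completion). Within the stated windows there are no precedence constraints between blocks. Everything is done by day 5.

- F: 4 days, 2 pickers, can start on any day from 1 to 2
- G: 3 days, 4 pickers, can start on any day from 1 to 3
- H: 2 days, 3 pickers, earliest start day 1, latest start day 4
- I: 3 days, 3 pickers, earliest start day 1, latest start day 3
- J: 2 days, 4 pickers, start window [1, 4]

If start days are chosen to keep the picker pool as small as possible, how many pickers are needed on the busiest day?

Early-start (F@1, G@1, H@1, I@1, J@1) gives peak 16: d1:16  d2:16  d3:9  d4:2  d5:0.
Shift I→3, J→4.
Schedule F@1, G@1, H@1, I@3, J@4: d1:9  d2:9  d3:9  d4:9  d5:7 — peak 9.
Total picker-days = 43 over 5 days ⇒ peak ≥ ⌈43/5⌉ = 9, so 9 is optimal.

9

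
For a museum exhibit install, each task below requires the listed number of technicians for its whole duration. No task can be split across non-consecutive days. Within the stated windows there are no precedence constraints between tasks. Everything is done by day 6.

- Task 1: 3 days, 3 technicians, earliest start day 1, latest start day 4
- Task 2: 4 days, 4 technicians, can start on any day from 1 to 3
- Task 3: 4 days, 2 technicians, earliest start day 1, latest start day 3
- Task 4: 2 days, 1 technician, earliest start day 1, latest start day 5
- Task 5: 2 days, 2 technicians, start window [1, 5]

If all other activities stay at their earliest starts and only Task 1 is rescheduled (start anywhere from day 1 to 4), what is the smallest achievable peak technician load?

9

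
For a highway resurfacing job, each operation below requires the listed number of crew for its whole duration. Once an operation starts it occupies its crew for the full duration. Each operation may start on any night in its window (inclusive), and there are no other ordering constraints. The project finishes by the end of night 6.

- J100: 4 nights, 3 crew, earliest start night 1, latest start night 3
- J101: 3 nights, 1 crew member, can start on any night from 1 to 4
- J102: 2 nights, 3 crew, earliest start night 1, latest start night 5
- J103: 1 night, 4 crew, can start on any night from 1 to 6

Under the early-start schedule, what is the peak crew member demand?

11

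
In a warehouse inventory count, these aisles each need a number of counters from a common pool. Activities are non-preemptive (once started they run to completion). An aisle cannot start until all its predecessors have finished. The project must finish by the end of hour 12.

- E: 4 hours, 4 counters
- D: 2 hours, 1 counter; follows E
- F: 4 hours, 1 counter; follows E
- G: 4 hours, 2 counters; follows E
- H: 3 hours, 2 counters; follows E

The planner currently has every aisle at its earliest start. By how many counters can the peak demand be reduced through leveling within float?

2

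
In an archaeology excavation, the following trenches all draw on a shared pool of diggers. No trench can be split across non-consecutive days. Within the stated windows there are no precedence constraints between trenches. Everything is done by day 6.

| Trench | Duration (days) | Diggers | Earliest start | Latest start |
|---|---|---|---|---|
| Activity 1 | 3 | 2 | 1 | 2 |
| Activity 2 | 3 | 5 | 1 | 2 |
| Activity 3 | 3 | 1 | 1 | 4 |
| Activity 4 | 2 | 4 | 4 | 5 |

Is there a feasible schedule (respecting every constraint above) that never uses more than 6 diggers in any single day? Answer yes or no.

The minimum achievable peak is 7; 6 < 7, so no feasible schedule stays within the cap.

no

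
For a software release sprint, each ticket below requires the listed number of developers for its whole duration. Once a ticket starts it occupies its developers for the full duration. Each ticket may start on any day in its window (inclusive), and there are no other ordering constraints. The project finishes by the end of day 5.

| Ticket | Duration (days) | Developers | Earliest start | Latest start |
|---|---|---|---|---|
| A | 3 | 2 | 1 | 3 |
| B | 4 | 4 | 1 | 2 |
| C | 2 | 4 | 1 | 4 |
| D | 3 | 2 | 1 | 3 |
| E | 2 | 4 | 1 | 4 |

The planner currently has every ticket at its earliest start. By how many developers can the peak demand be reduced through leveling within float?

6

Early-start peak: d1:16  d2:16  d3:8  d4:4  d5:0 ⇒ 16.
Leveled (A@1, B@1, C@1, D@3, E@4): d1:10  d2:10  d3:8  d4:10  d5:6 ⇒ 10.
Reduction 16 − 10 = 6.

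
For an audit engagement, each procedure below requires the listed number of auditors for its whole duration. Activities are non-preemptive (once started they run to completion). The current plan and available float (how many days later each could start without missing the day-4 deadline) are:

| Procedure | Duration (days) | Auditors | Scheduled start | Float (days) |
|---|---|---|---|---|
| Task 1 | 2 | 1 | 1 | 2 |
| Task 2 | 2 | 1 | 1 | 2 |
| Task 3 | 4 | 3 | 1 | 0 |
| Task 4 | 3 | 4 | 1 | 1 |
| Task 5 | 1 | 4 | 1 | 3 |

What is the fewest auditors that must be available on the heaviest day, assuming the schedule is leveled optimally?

8

Early-start (Task 1@1, Task 2@1, Task 3@1, Task 4@1, Task 5@1) gives peak 13: d1:13  d2:9  d3:7  d4:3.
Shift Task 2→3, Task 5→4.
Schedule Task 1@1, Task 2@3, Task 3@1, Task 4@1, Task 5@4: d1:8  d2:8  d3:8  d4:8 — peak 8.
Total auditor-days = 32 over 4 days ⇒ peak ≥ ⌈32/4⌉ = 8, so 8 is optimal.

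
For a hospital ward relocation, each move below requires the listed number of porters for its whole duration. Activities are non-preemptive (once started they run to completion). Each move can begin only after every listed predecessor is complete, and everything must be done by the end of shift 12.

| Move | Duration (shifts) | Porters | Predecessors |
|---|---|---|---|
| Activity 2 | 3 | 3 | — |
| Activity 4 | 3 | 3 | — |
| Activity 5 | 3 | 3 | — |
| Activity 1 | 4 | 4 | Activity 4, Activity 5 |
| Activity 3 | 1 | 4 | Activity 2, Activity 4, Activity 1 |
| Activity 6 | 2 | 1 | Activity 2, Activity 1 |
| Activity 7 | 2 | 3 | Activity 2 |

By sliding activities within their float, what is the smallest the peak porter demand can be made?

Early-start (Activity 2@1, Activity 4@1, Activity 5@1, Activity 1@4, Activity 3@8, Activity 6@8, Activity 7@4) gives peak 9: s1:9  s2:9  s3:9  s4:7  s5:7  s6:4  s7:4  s8:5  s9:1  s10:0  s11:0  s12:0.
Shift Activity 5→4, Activity 1→7, Activity 3→11, Activity 6→11.
Schedule Activity 2@1, Activity 4@1, Activity 5@4, Activity 1@7, Activity 3@11, Activity 6@11, Activity 7@4: s1:6  s2:6  s3:6  s4:6  s5:6  s6:3  s7:4  s8:4  s9:4  s10:4  s11:5  s12:1 — peak 6.

6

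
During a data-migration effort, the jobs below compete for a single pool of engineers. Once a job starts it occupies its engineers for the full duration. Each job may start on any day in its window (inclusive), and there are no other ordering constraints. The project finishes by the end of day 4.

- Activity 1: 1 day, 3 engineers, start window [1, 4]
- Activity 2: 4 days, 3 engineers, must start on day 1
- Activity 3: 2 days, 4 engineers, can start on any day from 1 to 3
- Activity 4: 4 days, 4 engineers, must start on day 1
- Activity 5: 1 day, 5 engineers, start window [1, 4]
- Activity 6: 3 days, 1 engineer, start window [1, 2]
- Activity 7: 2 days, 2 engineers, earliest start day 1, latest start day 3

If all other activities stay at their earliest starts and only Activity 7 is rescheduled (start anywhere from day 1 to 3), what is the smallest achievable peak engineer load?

20

Activity 7@1: d1:22  d2:14  d3:8  d4:7 → peak 22
Activity 7@2: d1:20  d2:14  d3:10  d4:7 → peak 20
Activity 7@3: d1:20  d2:12  d3:10  d4:9 → peak 20
Best is Activity 7@2, peak 20.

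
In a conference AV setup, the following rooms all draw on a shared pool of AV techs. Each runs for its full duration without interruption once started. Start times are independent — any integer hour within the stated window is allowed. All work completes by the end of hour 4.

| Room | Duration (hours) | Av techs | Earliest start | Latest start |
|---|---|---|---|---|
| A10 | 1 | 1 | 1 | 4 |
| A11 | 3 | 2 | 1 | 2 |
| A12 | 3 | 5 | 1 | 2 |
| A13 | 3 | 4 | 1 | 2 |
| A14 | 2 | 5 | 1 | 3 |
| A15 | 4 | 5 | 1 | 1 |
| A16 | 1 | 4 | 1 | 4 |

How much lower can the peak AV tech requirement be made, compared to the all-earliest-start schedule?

5

Early-start peak: h1:26  h2:21  h3:16  h4:5 ⇒ 26.
Leveled (A10@1, A11@1, A12@1, A13@1, A14@2, A15@1, A16@1): h1:21  h2:21  h3:21  h4:5 ⇒ 21.
Reduction 26 − 21 = 5.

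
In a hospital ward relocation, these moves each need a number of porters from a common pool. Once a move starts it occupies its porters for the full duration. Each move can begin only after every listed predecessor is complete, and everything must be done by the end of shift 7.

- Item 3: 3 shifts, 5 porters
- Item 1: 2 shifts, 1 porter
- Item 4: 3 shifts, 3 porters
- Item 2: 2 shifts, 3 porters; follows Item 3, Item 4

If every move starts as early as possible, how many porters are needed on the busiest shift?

9

Early-start schedule: Item 3@1, Item 1@1, Item 4@1, Item 2@4.
Load per shift: shift 1: 9, shift 2: 9, shift 3: 8, shift 4: 3, shift 5: 3, shift 6: 0, shift 7: 0.
Peak is 9.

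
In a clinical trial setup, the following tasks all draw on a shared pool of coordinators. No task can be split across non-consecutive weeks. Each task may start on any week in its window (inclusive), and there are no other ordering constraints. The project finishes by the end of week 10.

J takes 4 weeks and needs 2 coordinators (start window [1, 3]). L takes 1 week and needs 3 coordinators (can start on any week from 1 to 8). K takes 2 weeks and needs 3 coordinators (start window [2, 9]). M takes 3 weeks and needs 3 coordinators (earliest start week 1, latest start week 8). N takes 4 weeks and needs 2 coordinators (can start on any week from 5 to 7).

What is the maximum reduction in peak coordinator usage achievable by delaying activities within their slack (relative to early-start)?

3

Early-start peak: w1:8  w2:8  w3:8  w4:2  w5:2  w6:2  w7:2  w8:2  w9:0  w10:0 ⇒ 8.
Leveled (J@1, L@1, K@2, M@4, N@5): w1:5  w2:5  w3:5  w4:5  w5:5  w6:5  w7:2  w8:2  w9:0  w10:0 ⇒ 5.
Reduction 8 − 5 = 3.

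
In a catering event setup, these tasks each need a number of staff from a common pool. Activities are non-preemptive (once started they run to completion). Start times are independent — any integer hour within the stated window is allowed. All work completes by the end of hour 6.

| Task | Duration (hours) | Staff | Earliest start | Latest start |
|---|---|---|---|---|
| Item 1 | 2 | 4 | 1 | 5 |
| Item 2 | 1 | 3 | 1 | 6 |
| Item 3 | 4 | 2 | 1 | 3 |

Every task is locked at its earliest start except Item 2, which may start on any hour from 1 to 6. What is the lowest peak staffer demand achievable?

6

Item 2@1: h1:9  h2:6  h3:2  h4:2  h5:0  h6:0 → peak 9
Item 2@2: h1:6  h2:9  h3:2  h4:2  h5:0  h6:0 → peak 9
Item 2@3: h1:6  h2:6  h3:5  h4:2  h5:0  h6:0 → peak 6
Item 2@4: h1:6  h2:6  h3:2  h4:5  h5:0  h6:0 → peak 6
Item 2@5: h1:6  h2:6  h3:2  h4:2  h5:3  h6:0 → peak 6
Item 2@6: h1:6  h2:6  h3:2  h4:2  h5:0  h6:3 → peak 6
Best is Item 2@3, peak 6.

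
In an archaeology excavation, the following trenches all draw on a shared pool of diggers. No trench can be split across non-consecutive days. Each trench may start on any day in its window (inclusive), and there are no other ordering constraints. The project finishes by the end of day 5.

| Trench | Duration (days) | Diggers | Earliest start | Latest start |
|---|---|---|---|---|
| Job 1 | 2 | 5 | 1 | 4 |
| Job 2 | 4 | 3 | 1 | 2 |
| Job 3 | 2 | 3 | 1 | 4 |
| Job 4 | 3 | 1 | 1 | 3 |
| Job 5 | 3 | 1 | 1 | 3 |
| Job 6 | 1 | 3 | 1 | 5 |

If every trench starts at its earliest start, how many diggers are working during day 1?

At early start, day 1 has: Job 1, Job 2, Job 3, Job 4, Job 5, Job 6.
Demand: 5 + 3 + 3 + 1 + 1 + 3 = 16.

16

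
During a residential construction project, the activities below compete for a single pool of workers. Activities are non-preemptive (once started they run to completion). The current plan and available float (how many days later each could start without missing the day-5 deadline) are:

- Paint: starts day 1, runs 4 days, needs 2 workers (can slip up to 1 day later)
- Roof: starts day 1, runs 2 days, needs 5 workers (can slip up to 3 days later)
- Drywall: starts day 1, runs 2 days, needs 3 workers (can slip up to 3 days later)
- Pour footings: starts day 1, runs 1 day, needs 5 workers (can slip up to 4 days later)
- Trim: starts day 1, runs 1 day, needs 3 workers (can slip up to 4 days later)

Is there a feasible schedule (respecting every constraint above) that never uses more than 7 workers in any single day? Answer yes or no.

yes

Schedule Paint@1, Roof@1, Drywall@4, Pour footings@3, Trim@5: d1:7  d2:7  d3:7  d4:5  d5:6 — peak 7 ≤ 7.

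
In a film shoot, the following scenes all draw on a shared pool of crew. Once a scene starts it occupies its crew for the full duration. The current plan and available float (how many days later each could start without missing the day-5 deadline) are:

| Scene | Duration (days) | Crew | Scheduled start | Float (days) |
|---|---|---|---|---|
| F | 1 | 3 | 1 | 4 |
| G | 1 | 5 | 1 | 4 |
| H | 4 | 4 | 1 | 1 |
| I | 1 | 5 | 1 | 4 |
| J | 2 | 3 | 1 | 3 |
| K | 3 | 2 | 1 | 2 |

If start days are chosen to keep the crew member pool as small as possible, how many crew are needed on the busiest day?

9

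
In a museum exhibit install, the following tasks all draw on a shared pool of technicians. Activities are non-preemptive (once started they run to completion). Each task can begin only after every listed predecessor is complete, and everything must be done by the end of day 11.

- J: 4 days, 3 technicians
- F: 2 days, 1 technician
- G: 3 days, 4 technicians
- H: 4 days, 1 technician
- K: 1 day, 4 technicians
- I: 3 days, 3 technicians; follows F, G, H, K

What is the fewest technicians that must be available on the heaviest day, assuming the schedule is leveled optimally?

5

Early-start (J@1, F@1, G@1, H@1, K@1, I@5) gives peak 13: d1:13  d2:9  d3:8  d4:4  d5:3  d6:3  d7:3  d8:0  d9:0  d10:0  d11:0.
Shift G→5, K→8, I→9.
Schedule J@1, F@1, G@5, H@1, K@8, I@9: d1:5  d2:5  d3:4  d4:4  d5:4  d6:4  d7:4  d8:4  d9:3  d10:3  d11:3 — peak 5.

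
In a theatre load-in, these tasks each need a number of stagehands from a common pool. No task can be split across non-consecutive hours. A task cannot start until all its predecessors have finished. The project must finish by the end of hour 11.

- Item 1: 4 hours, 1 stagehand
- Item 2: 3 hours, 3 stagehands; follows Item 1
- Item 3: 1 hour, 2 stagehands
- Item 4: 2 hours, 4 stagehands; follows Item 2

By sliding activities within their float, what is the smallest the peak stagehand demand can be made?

Schedule Item 1@1, Item 2@5, Item 3@1, Item 4@8: h1:3  h2:1  h3:1  h4:1  h5:3  h6:3  h7:3  h8:4  h9:4  h10:0  h11:0 — peak 4.

4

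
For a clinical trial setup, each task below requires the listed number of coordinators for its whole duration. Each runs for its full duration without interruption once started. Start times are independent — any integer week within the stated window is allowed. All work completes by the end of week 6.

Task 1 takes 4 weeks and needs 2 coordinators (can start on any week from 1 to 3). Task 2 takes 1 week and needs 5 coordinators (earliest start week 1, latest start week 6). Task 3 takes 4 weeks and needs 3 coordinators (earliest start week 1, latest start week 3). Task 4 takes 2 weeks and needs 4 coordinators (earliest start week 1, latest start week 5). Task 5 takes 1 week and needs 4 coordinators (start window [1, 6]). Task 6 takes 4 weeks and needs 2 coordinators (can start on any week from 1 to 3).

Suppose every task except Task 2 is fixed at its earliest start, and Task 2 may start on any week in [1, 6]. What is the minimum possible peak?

Task 2@1: w1:20  w2:11  w3:7  w4:7  w5:0  w6:0 → peak 20
Task 2@2: w1:15  w2:16  w3:7  w4:7  w5:0  w6:0 → peak 16
Task 2@3: w1:15  w2:11  w3:12  w4:7  w5:0  w6:0 → peak 15
Task 2@4: w1:15  w2:11  w3:7  w4:12  w5:0  w6:0 → peak 15
Task 2@5: w1:15  w2:11  w3:7  w4:7  w5:5  w6:0 → peak 15
Task 2@6: w1:15  w2:11  w3:7  w4:7  w5:0  w6:5 → peak 15
Best is Task 2@3, peak 15.

15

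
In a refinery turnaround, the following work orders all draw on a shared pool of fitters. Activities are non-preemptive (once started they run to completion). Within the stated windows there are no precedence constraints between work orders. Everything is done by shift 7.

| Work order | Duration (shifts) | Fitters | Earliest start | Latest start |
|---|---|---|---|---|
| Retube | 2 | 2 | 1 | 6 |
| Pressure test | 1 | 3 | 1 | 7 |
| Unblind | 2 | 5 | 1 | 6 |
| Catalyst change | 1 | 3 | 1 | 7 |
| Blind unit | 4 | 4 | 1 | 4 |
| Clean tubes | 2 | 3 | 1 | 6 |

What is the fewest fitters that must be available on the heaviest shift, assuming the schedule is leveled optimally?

7

Early-start (Retube@1, Pressure test@1, Unblind@1, Catalyst change@1, Blind unit@1, Clean tubes@1) gives peak 20: s1:20  s2:14  s3:4  s4:4  s5:0  s6:0  s7:0.
Shift Unblind→2, Catalyst change→4, Blind unit→4, Clean tubes→5.
Schedule Retube@1, Pressure test@1, Unblind@2, Catalyst change@4, Blind unit@4, Clean tubes@5: s1:5  s2:7  s3:5  s4:7  s5:7  s6:7  s7:4 — peak 7.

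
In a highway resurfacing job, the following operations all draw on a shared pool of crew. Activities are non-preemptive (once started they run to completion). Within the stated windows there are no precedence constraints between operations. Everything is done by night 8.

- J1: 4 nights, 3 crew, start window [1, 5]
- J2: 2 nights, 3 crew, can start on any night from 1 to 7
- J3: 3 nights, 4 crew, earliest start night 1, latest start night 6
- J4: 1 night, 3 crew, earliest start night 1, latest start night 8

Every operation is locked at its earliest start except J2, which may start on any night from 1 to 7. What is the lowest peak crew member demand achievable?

J2@1: n1:13  n2:10  n3:7  n4:3  n5:0  n6:0  n7:0  n8:0 → peak 13
J2@2: n1:10  n2:10  n3:10  n4:3  n5:0  n6:0  n7:0  n8:0 → peak 10
J2@3: n1:10  n2:7  n3:10  n4:6  n5:0  n6:0  n7:0  n8:0 → peak 10
J2@4: n1:10  n2:7  n3:7  n4:6  n5:3  n6:0  n7:0  n8:0 → peak 10
J2@5: n1:10  n2:7  n3:7  n4:3  n5:3  n6:3  n7:0  n8:0 → peak 10
J2@6: n1:10  n2:7  n3:7  n4:3  n5:0  n6:3  n7:3  n8:0 → peak 10
J2@7: n1:10  n2:7  n3:7  n4:3  n5:0  n6:0  n7:3  n8:3 → peak 10
Best is J2@2, peak 10.

10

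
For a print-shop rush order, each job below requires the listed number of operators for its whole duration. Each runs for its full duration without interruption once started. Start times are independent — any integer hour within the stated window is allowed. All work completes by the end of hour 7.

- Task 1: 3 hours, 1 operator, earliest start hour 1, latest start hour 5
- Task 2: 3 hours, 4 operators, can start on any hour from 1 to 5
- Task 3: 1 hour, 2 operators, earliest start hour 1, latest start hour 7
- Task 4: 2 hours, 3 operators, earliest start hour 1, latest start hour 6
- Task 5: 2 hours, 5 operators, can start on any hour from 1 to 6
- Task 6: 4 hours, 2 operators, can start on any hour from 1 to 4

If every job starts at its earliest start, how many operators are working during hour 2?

At early start, hour 2 has: Task 1, Task 2, Task 4, Task 5, Task 6.
Demand: 1 + 4 + 3 + 5 + 2 = 15.

15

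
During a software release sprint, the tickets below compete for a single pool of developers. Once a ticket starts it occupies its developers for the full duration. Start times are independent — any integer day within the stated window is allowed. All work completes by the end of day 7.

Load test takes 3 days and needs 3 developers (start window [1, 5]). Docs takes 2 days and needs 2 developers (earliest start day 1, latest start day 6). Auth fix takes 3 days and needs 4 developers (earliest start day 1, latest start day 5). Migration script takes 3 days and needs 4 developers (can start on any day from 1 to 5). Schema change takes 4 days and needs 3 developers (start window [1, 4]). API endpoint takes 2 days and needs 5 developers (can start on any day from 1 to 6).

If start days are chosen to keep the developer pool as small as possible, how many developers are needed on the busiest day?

10

Early-start (Load test@1, Docs@1, Auth fix@1, Migration script@1, Schema change@1, API endpoint@1) gives peak 21: d1:21  d2:21  d3:14  d4:3  d5:0  d6:0  d7:0.
Shift Auth fix→3, Migration script→5, API endpoint→6.
Schedule Load test@1, Docs@1, Auth fix@3, Migration script@5, Schema change@1, API endpoint@6: d1:8  d2:8  d3:10  d4:7  d5:8  d6:9  d7:9 — peak 10.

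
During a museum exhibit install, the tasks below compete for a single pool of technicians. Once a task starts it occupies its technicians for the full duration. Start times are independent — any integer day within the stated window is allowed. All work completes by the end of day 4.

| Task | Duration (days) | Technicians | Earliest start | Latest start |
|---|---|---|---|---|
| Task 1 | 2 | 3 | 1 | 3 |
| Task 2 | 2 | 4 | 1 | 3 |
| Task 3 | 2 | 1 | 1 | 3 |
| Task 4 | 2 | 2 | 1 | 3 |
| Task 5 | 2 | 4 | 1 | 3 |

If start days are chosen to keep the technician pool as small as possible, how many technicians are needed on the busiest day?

7

Early-start (Task 1@1, Task 2@1, Task 3@1, Task 4@1, Task 5@1) gives peak 14: d1:14  d2:14  d3:0  d4:0.
Shift Task 3→3, Task 4→3, Task 5→3.
Schedule Task 1@1, Task 2@1, Task 3@3, Task 4@3, Task 5@3: d1:7  d2:7  d3:7  d4:7 — peak 7.
Total technician-days = 28 over 4 days ⇒ peak ≥ ⌈28/4⌉ = 7, so 7 is optimal.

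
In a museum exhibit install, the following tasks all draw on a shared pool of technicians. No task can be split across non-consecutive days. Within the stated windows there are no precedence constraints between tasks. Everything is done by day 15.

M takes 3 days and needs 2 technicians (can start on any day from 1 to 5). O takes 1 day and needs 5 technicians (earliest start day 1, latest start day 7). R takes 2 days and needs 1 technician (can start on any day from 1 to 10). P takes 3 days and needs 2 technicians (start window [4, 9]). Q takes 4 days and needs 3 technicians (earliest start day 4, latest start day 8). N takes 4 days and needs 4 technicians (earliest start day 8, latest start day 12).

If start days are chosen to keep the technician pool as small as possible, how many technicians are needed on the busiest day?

Early-start (M@1, O@1, R@1, P@4, Q@4, N@8) gives peak 8: d1:8  d2:3  d3:2  d4:5  d5:5  d6:5  d7:3  d8:4  d9:4  d10:4  d11:4  d12:0  d13:0  d14:0  d15:0.
Shift O→4, P→5, Q→5, N→9.
Schedule M@1, O@4, R@1, P@5, Q@5, N@9: d1:3  d2:3  d3:2  d4:5  d5:5  d6:5  d7:5  d8:3  d9:4  d10:4  d11:4  d12:4  d13:0  d14:0  d15:0 — peak 5.

5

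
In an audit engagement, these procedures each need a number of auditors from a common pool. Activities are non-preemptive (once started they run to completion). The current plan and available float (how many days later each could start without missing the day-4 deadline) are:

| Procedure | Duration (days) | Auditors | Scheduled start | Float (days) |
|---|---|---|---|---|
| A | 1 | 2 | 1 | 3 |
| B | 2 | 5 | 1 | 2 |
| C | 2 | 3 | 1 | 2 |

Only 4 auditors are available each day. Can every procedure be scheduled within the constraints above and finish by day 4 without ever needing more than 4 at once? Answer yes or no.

no

Total auditor-days = 18; over 4 days the average is 18/4 > 4, so some day must exceed 4.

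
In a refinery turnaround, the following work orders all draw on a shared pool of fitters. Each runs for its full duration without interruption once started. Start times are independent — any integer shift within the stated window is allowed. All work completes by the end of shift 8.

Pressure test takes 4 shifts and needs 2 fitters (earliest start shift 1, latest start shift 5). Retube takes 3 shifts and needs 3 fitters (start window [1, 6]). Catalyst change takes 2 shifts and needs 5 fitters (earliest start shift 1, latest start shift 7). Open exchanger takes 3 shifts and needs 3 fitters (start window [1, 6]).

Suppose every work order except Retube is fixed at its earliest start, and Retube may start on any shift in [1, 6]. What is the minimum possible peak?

Retube@1: s1:13  s2:13  s3:8  s4:2  s5:0  s6:0  s7:0  s8:0 → peak 13
Retube@2: s1:10  s2:13  s3:8  s4:5  s5:0  s6:0  s7:0  s8:0 → peak 13
Retube@3: s1:10  s2:10  s3:8  s4:5  s5:3  s6:0  s7:0  s8:0 → peak 10
Retube@4: s1:10  s2:10  s3:5  s4:5  s5:3  s6:3  s7:0  s8:0 → peak 10
Retube@5: s1:10  s2:10  s3:5  s4:2  s5:3  s6:3  s7:3  s8:0 → peak 10
Retube@6: s1:10  s2:10  s3:5  s4:2  s5:0  s6:3  s7:3  s8:3 → peak 10
Best is Retube@3, peak 10.

10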